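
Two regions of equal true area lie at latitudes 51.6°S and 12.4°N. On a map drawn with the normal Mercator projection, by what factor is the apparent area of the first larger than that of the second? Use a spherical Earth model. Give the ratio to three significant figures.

2.47

Mercator is conformal with k = sec φ, so areal scale = k² = sec²φ.
At 51.6°: sec²(51.6°) = 1/0.6211² = 2.592.
At 12.4°: sec²(12.4°) = 1/0.9767² = 1.048.
Ratio = 2.592/1.048 = cos²(12.4°)/cos²(51.6°) ≈ 2.47.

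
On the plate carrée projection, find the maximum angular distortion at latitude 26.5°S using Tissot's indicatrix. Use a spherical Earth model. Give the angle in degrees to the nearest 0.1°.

For the equirectangular projection with φ₀ = 0 (plate carrée), h = 1 along meridians and k = sec φ along parallels.
At 26.5°: h = 1.000, k = 1.117; principal scales a = 1.117, b = 1.000.
sin(ω/2) = (a − b)/(a + b) = 0.1174/2.117 = 0.05545, so ω = 2 arcsin(0.05545) ≈ 6.4°.

6.4°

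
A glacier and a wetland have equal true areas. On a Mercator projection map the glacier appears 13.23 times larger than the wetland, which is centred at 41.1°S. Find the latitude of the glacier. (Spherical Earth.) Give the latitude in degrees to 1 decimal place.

78.0°

Mercator areal scale is sec²φ, so apparent-area ratio = sec²φ₁ / sec²φ₂ = cos²φ₂ / cos²φ₁.
cos²φ₂ / cos²φ₁ = 13.23  ⇒  cos φ₁ = cos 41.1° / √13.23 = 0.7536/3.637 = 0.2072.
φ₁ = arccos(0.2072) ≈ 78.0°.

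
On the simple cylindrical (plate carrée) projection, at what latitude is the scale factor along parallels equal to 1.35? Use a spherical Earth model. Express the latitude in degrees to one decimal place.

42.2°

Plate carrée: h = 1, k = sec φ along parallels.
sec φ = 1.35  ⇒  cos φ = 0.7407  ⇒  φ ≈ 42.2°.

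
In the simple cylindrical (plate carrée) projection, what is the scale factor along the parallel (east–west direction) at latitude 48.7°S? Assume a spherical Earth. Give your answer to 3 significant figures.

For the equirectangular projection with φ₀ = 0 (plate carrée), h = 1 along meridians and k = sec φ along parallels.
k = 1/cos 48.7° = 1/0.6600 = 1.515.

1.52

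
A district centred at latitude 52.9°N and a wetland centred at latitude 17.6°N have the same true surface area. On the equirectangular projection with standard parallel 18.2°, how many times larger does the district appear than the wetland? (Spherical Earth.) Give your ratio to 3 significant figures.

With standard parallel φ₀ = 18.2°, the equirectangular projection gives x = Rλ cos φ₀, y = Rφ, so h = 1 and k = cos 18.2° / cos φ.
Areal scale at 52.9°: h·k = 1.000 × 1.575 = 1.575.
Areal scale at 17.6°: h·k = 1.000 × 0.9966 = 0.9966.
Ratio = 1.575/0.9966 ≈ 1.58.

1.58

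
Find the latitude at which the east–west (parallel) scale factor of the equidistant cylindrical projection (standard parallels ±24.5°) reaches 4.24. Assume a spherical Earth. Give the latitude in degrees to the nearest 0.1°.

77.6°

In the equirectangular projection with standard parallel φ₀ = 24.5° (x = Rλ cos φ₀, y = Rφ), meridians are true-scale (h = 1) and the parallel scale is k = cos φ₀ / cos φ.
k = cos φ₀ / cos φ = 4.24  ⇒  cos φ = cos 24.5° / 4.24 = 0.2146.
φ = arccos(0.2146) ≈ 77.6°.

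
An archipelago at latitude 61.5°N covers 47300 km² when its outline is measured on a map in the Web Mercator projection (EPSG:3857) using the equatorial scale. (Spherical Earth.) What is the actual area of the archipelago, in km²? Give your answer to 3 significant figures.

The Mercator projection is conformal; its linear scale factor is the same in every direction and equals sec φ = 1/cos φ.
Areal scale = k² = sec²φ = 1/cos²(61.5°) = 1/0.4772² = 4.392.
True area = apparent / (areal scale) = 47300 / 4.392 ≈ 10800 km².

10800 km²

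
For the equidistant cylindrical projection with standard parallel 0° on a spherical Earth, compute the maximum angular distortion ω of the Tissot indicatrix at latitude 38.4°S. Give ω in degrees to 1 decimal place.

In the plate carrée (x = Rλ, y = Rφ), meridians are true-scale (h = 1) and parallels are stretched by k = sec φ.
At 38.4°: h = 1.000, k = 1.276; principal scales a = 1.276, b = 1.000.
sin(ω/2) = (a − b)/(a + b) = 0.2760/2.276 = 0.1213, so ω = 2 arcsin(0.1213) ≈ 13.9°.

13.9°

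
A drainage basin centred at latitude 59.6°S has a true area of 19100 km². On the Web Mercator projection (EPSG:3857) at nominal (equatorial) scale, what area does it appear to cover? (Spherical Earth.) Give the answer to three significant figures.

For Mercator, h = k = sec φ (a conformal cylindrical projection has a single point scale, 1/cos φ).
Areal scale = k² = sec²φ = 1/cos²(59.6°) = 1/0.5060² = 3.905.
Apparent area = 19100 × 3.905 ≈ 74600 km².

74600 km²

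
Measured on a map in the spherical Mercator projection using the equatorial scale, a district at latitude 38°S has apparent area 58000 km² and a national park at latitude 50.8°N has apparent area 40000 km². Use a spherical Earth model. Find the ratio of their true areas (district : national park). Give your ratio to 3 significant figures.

2.25

Mercator's areal exaggeration is sec²φ; hence true area = (apparent area) · cos²φ.
True area of district: 58000 × cos²(38°) = 58000 × 0.6210 = 36020 km².
True area of national park: 40000 × cos²(50.8°) = 40000 × 0.3995 = 15980 km².
Ratio = 36020 / 15980 ≈ 2.25.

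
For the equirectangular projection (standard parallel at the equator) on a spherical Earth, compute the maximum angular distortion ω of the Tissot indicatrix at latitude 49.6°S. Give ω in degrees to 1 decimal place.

Plate carrée maps x = Rλ, y = Rφ. The meridian scale is h = 1 and the parallel scale is k = 1/cos φ = sec φ.
At 49.6°: h = 1.000, k = 1.543; principal scales a = 1.543, b = 1.000.
sin(ω/2) = (a − b)/(a + b) = 0.5429/2.543 = 0.2135, so ω = 2 arcsin(0.2135) ≈ 24.7°.

24.7°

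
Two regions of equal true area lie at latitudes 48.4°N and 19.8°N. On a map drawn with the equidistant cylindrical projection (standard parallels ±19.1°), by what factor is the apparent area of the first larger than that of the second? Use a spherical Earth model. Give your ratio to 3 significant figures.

1.42

In the equirectangular projection with standard parallel φ₀ = 19.1° (x = Rλ cos φ₀, y = Rφ), meridians are true-scale (h = 1) and the parallel scale is k = cos φ₀ / cos φ.
Areal scale at 48.4°: h·k = 1.000 × 1.423 = 1.423.
Areal scale at 19.8°: h·k = 1.000 × 1.004 = 1.004.
Ratio = 1.423/1.004 ≈ 1.42.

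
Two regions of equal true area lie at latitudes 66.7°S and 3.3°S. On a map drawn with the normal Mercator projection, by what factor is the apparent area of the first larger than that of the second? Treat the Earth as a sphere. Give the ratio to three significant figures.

Mercator is conformal with k = sec φ, so areal scale = k² = sec²φ.
At 66.7°: sec²(66.7°) = 1/0.3955² = 6.392.
At 3.3°: sec²(3.3°) = 1/0.9983² = 1.003.
Ratio = 6.392/1.003 = cos²(3.3°)/cos²(66.7°) ≈ 6.37.

6.37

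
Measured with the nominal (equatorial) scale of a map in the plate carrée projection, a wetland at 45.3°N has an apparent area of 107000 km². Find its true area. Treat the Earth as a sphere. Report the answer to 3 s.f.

Plate carrée maps x = Rλ, y = Rφ. The meridian scale is h = 1 and the parallel scale is k = 1/cos φ = sec φ.
Areal scale = h·k = 1 × sec φ; at 45.3°, h = 1.000, k = 1.422, so h·k = 1.422.
True area = apparent / (areal scale) = 107000 / 1.422 ≈ 75300 km².

75300 km²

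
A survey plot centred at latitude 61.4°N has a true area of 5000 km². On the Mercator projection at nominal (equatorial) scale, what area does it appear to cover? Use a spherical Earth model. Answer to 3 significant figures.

21800 km²

The Mercator projection is conformal; its linear scale factor is the same in every direction and equals sec φ = 1/cos φ.
Areal scale = k² = sec²φ = 1/cos²(61.4°) = 1/0.4787² = 4.364.
Apparent area = 5000 × 4.364 ≈ 21800 km².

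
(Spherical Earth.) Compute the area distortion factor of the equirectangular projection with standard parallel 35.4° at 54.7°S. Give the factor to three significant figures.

With standard parallel φ₀ = 35.4°, the equirectangular projection gives x = Rλ cos φ₀, y = Rφ, so h = 1 and k = cos 35.4° / cos φ.
Areal scale = h·k = 1 × cos φ₀ / cos φ; at 54.7°, h = 1.000, k = 1.411, so h·k = 1.411.

1.41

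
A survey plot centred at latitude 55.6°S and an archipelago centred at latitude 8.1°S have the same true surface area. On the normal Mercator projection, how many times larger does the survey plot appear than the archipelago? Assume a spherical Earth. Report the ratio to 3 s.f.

3.07

Mercator areal scale is sec²φ.
At 55.6°: sec²(55.6°) = 1/0.5650² = 3.133.
At 8.1°: sec²(8.1°) = 1/0.9900² = 1.020.
Ratio = 3.133/1.020 = cos²(8.1°)/cos²(55.6°) ≈ 3.07.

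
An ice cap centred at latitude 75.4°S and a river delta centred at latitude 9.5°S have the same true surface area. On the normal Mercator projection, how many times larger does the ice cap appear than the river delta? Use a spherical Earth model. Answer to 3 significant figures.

Mercator areal scale is sec²φ.
At 75.4°: sec²(75.4°) = 1/0.2521² = 15.74.
At 9.5°: sec²(9.5°) = 1/0.9863² = 1.028.
Ratio = 15.74/1.028 = cos²(9.5°)/cos²(75.4°) ≈ 15.3.

15.3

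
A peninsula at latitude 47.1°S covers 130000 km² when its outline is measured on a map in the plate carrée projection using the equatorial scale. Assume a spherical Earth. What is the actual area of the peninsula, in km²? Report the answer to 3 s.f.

88500 km²

Plate carrée maps x = Rλ, y = Rφ. The meridian scale is h = 1 and the parallel scale is k = 1/cos φ = sec φ.
Areal scale = h·k = 1 × sec φ; at 47.1°, h = 1.000, k = 1.469, so h·k = 1.469.
True area = apparent / (areal scale) = 130000 / 1.469 ≈ 88500 km².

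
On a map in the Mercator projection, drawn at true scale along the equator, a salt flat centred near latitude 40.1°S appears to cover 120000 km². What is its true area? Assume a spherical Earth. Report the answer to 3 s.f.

For Mercator, h = k = sec φ (a conformal cylindrical projection has a single point scale, 1/cos φ).
Areal scale = k² = sec²φ = 1/cos²(40.1°) = 1/0.7649² = 1.709.
True area = apparent / (areal scale) = 120000 / 1.709 ≈ 70200 km².

70200 km²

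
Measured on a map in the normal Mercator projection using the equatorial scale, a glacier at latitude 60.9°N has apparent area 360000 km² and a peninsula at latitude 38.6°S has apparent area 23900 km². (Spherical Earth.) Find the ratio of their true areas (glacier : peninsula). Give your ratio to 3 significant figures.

Since Mercator area scale is 1/cos²φ, the true area equals the apparent area multiplied by cos²φ.
True area of glacier: 360000 × cos²(60.9°) = 360000 × 0.2365 = 85150 km².
True area of peninsula: 23900 × cos²(38.6°) = 23900 × 0.6108 = 14600 km².
Ratio = 85150 / 14600 ≈ 5.83.

5.83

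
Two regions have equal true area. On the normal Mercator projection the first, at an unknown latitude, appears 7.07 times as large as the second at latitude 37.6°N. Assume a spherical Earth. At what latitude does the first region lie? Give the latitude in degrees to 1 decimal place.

Mercator areal scale is sec²φ, so apparent-area ratio = sec²φ₁ / sec²φ₂ = cos²φ₂ / cos²φ₁.
cos²φ₂ / cos²φ₁ = 7.07  ⇒  cos φ₁ = cos 37.6° / √7.07 = 0.7923/2.659 = 0.2980.
φ₁ = arccos(0.2980) ≈ 72.7°.

72.7°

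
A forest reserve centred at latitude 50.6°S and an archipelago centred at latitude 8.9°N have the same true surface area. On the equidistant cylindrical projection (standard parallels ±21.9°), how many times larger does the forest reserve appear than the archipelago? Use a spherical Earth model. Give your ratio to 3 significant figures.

1.56

With standard parallel φ₀ = 21.9°, the equirectangular projection gives x = Rλ cos φ₀, y = Rφ, so h = 1 and k = cos 21.9° / cos φ.
Areal scale at 50.6°: h·k = 1.000 × 1.462 = 1.462.
Areal scale at 8.9°: h·k = 1.000 × 0.9391 = 0.9391.
Ratio = 1.462/0.9391 ≈ 1.56.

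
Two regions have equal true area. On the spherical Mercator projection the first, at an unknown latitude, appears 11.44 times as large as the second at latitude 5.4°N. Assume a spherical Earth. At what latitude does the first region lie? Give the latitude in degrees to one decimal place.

72.9°

For equal true areas on Mercator, apparent areas scale as sec²φ, so the ratio is cos²φ₂ / cos²φ₁.
cos²φ₂ / cos²φ₁ = 11.44  ⇒  cos φ₁ = cos 5.4° / √11.44 = 0.9956/3.382 = 0.2943.
φ₁ = arccos(0.2943) ≈ 72.9°.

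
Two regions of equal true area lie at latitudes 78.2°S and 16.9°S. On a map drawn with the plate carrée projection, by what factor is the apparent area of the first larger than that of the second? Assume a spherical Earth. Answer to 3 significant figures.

Plate carrée maps x = Rλ, y = Rφ. The meridian scale is h = 1 and the parallel scale is k = 1/cos φ = sec φ.
Areal scale at 78.2°: h·k = 1.000 × 4.890 = 4.890.
Areal scale at 16.9°: h·k = 1.000 × 1.045 = 1.045.
Ratio = 4.890/1.045 ≈ 4.68.

4.68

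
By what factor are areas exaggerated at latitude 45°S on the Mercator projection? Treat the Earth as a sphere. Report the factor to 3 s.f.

For Mercator, h = k = sec φ (a conformal cylindrical projection has a single point scale, 1/cos φ).
Areal scale = k² = sec²φ = 1/cos²(45°) = 1/0.7071² = 2.000.

2.00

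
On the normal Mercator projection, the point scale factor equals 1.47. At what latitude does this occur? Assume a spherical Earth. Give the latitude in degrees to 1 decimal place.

47.1°

Mercator scale is k = sec φ = 1/cos φ.
1/cos φ = 1.47  ⇒  cos φ = 0.6803  ⇒  φ = arccos(0.6803) ≈ 47.1°.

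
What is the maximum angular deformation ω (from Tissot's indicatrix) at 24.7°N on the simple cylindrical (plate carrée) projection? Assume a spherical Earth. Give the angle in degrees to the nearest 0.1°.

Plate carrée maps x = Rλ, y = Rφ. The meridian scale is h = 1 and the parallel scale is k = 1/cos φ = sec φ.
At 24.7°: h = 1.000, k = 1.101; principal scales a = 1.101, b = 1.000.
sin(ω/2) = (a − b)/(a + b) = 0.1007/2.101 = 0.04794, so ω = 2 arcsin(0.04794) ≈ 5.5°.

5.5°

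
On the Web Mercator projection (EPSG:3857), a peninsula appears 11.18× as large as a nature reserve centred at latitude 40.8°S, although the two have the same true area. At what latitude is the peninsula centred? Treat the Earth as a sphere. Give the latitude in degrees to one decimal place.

On Mercator, (apparent₁)/(apparent₂) = sec²φ₁ / sec²φ₂ when true areas are equal.
cos²φ₂ / cos²φ₁ = 11.18  ⇒  cos φ₁ = cos 40.8° / √11.18 = 0.7570/3.344 = 0.2264.
φ₁ = arccos(0.2264) ≈ 76.9°.

76.9°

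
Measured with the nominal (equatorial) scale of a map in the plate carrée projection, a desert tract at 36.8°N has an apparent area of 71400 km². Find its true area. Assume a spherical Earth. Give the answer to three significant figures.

57200 km²

In the plate carrée (x = Rλ, y = Rφ), meridians are true-scale (h = 1) and parallels are stretched by k = sec φ.
Areal scale = h·k = 1 × sec φ; at 36.8°, h = 1.000, k = 1.249, so h·k = 1.249.
True area = apparent / (areal scale) = 71400 / 1.249 ≈ 57200 km².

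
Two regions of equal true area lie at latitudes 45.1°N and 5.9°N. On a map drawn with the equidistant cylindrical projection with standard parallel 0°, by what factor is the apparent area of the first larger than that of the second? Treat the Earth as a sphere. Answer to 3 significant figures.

1.41

Plate carrée maps x = Rλ, y = Rφ. The meridian scale is h = 1 and the parallel scale is k = 1/cos φ = sec φ.
Areal scale at 45.1°: h·k = 1.000 × 1.417 = 1.417.
Areal scale at 5.9°: h·k = 1.000 × 1.005 = 1.005.
Ratio = 1.417/1.005 ≈ 1.41.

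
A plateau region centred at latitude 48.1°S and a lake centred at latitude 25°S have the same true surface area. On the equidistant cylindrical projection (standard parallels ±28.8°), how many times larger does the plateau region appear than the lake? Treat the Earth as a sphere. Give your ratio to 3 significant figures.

1.36

In the equirectangular projection with standard parallel φ₀ = 28.8° (x = Rλ cos φ₀, y = Rφ), meridians are true-scale (h = 1) and the parallel scale is k = cos φ₀ / cos φ.
Areal scale at 48.1°: h·k = 1.000 × 1.312 = 1.312.
Areal scale at 25°: h·k = 1.000 × 0.9669 = 0.9669.
Ratio = 1.312/0.9669 ≈ 1.36.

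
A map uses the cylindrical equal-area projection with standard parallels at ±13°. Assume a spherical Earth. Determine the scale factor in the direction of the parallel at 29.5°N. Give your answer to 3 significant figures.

1.12

Cylindrical equal-area (φ₀ = 13°): h = cos φ / cos 13° along meridians, k = cos 13° / cos φ along parallels; h·k = 1.
k = cos 13° / cos 29.5° = 0.9744/0.8704 = 1.120.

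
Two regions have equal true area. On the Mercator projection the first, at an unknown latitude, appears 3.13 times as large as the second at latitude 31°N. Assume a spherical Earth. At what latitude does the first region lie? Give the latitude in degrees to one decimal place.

61.0°

Mercator areal scale is sec²φ, so apparent-area ratio = sec²φ₁ / sec²φ₂ = cos²φ₂ / cos²φ₁.
cos²φ₂ / cos²φ₁ = 3.13  ⇒  cos φ₁ = cos 31° / √3.13 = 0.8572/1.769 = 0.4845.
φ₁ = arccos(0.4845) ≈ 61.0°.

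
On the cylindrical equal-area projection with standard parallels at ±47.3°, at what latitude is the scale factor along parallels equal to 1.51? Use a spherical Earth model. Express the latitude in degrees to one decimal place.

63.3°

For cylindrical equal-area with standard parallel φ₀, h = cos φ / cos φ₀ and k = cos φ₀ / cos φ, so h·k = 1.
k = cos φ₀ / cos φ = 1.51  ⇒  cos φ = cos 47.3° / 1.51 = 0.4491.
φ = arccos(0.4491) ≈ 63.3°.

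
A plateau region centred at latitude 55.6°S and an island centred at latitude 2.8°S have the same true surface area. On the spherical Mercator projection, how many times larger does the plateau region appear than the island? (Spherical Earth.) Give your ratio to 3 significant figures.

Mercator is conformal with k = sec φ, so areal scale = k² = sec²φ.
At 55.6°: sec²(55.6°) = 1/0.5650² = 3.133.
At 2.8°: sec²(2.8°) = 1/0.9988² = 1.002.
Ratio = 3.133/1.002 = cos²(2.8°)/cos²(55.6°) ≈ 3.13.

3.13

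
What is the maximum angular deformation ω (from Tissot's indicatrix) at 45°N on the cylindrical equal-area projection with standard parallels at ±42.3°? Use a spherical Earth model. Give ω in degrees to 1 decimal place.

For cylindrical equal-area with standard parallel φ₀, h = cos φ / cos φ₀ and k = cos φ₀ / cos φ, so h·k = 1.
At 45°: h = 0.9560, k = 1.046; principal scales a = 1.046, b = 0.9560.
sin(ω/2) = (a − b)/(a + b) = 0.08997/2.002 = 0.04494, so ω = 2 arcsin(0.04494) ≈ 5.2°.

5.2°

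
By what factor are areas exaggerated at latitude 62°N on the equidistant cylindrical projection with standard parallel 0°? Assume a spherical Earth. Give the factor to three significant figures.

Plate carrée maps x = Rλ, y = Rφ. The meridian scale is h = 1 and the parallel scale is k = 1/cos φ = sec φ.
Areal scale = h·k = 1 × sec φ; at 62°, h = 1.000, k = 2.130, so h·k = 2.130.

2.13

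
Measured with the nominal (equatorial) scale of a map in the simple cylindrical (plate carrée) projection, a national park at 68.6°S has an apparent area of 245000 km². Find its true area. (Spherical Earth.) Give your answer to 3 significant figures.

Plate carrée maps x = Rλ, y = Rφ. The meridian scale is h = 1 and the parallel scale is k = 1/cos φ = sec φ.
Areal scale = h·k = 1 × sec φ; at 68.6°, h = 1.000, k = 2.741, so h·k = 2.741.
True area = apparent / (areal scale) = 245000 / 2.741 ≈ 89400 km².

89400 km²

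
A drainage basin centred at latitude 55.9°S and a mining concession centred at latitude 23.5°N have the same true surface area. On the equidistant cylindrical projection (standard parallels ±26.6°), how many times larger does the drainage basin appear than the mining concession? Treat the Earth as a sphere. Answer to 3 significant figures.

The equidistant cylindrical projection with φ₀ = 26.6° has h = 1 (meridians true) and k = cos φ₀ / cos φ along parallels.
Areal scale at 55.9°: h·k = 1.000 × 1.595 = 1.595.
Areal scale at 23.5°: h·k = 1.000 × 0.9750 = 0.9750.
Ratio = 1.595/0.9750 ≈ 1.64.

1.64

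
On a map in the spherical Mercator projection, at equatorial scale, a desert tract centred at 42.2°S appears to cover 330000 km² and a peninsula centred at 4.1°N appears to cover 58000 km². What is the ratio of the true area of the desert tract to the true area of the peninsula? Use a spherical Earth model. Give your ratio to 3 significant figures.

3.14

Mercator's areal exaggeration is sec²φ; hence true area = (apparent area) · cos²φ.
True area of desert tract: 330000 × cos²(42.2°) = 330000 × 0.5488 = 181100 km².
True area of peninsula: 58000 × cos²(4.1°) = 58000 × 0.9949 = 57700 km².
Ratio = 181100 / 57700 ≈ 3.14.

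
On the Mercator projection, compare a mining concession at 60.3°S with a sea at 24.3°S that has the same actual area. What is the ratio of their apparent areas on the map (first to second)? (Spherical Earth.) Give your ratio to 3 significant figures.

3.38

On Mercator, area is exaggerated by sec²φ = 1/cos²φ.
At 60.3°: sec²(60.3°) = 1/0.4955² = 4.074.
At 24.3°: sec²(24.3°) = 1/0.9114² = 1.204.
Ratio = 4.074/1.204 = cos²(24.3°)/cos²(60.3°) ≈ 3.38.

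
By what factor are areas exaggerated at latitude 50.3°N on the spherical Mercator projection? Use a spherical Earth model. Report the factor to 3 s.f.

The Mercator projection is conformal; its linear scale factor is the same in every direction and equals sec φ = 1/cos φ.
Areal scale = k² = sec²φ = 1/cos²(50.3°) = 1/0.6388² = 2.451.

2.45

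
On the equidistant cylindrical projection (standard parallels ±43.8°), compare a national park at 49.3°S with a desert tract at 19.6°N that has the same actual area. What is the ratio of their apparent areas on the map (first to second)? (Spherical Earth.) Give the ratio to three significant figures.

1.44

The equidistant cylindrical projection with φ₀ = 43.8° has h = 1 (meridians true) and k = cos φ₀ / cos φ along parallels.
Areal scale at 49.3°: h·k = 1.000 × 1.107 = 1.107.
Areal scale at 19.6°: h·k = 1.000 × 0.7662 = 0.7662.
Ratio = 1.107/0.7662 ≈ 1.44.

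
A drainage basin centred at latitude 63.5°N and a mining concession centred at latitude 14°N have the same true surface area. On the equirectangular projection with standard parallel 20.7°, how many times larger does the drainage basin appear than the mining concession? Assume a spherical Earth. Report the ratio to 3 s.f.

In the equirectangular projection with standard parallel φ₀ = 20.7° (x = Rλ cos φ₀, y = Rφ), meridians are true-scale (h = 1) and the parallel scale is k = cos φ₀ / cos φ.
Areal scale at 63.5°: h·k = 1.000 × 2.096 = 2.096.
Areal scale at 14°: h·k = 1.000 × 0.9641 = 0.9641.
Ratio = 2.096/0.9641 ≈ 2.17.

2.17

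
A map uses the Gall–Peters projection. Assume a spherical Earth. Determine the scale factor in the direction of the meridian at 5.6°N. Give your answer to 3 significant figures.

The Gall–Peters projection is cylindrical equal-area with φ₀ = 45°. Cylindrical equal-area (φ₀ = 45°): h = cos φ / cos 45° along meridians, k = cos 45° / cos φ along parallels; h·k = 1.
h = cos 5.6° / cos 45° = 0.9952/0.7071 = 1.407.

1.41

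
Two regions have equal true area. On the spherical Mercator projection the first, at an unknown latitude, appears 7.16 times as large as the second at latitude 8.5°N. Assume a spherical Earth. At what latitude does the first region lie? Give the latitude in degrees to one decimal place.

68.3°

Mercator areal scale is sec²φ, so apparent-area ratio = sec²φ₁ / sec²φ₂ = cos²φ₂ / cos²φ₁.
cos²φ₂ / cos²φ₁ = 7.16  ⇒  cos φ₁ = cos 8.5° / √7.16 = 0.9890/2.676 = 0.3696.
φ₁ = arccos(0.3696) ≈ 68.3°.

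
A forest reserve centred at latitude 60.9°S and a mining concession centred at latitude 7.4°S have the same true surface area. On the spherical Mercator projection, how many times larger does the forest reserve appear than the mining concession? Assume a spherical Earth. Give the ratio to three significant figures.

4.16

On Mercator, area is exaggerated by sec²φ = 1/cos²φ.
At 60.9°: sec²(60.9°) = 1/0.4863² = 4.228.
At 7.4°: sec²(7.4°) = 1/0.9917² = 1.017.
Ratio = 4.228/1.017 = cos²(7.4°)/cos²(60.9°) ≈ 4.16.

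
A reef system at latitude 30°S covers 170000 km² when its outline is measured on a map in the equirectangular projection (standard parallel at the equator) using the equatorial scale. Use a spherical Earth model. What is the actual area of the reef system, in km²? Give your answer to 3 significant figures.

For the equirectangular projection with φ₀ = 0 (plate carrée), h = 1 along meridians and k = sec φ along parallels.
Areal scale = h·k = 1 × sec φ; at 30°, h = 1.000, k = 1.155, so h·k = 1.155.
True area = apparent / (areal scale) = 170000 / 1.155 ≈ 147000 km².

147000 km²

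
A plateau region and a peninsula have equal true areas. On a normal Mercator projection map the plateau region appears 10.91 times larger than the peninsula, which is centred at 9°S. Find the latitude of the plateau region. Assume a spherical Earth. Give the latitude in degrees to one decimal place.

72.6°

On Mercator, (apparent₁)/(apparent₂) = sec²φ₁ / sec²φ₂ when true areas are equal.
cos²φ₂ / cos²φ₁ = 10.91  ⇒  cos φ₁ = cos 9° / √10.91 = 0.9877/3.303 = 0.2990.
φ₁ = arccos(0.2990) ≈ 72.6°.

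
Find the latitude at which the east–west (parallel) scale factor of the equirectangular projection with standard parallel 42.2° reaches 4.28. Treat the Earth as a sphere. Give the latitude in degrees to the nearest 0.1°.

80.0°

In the equirectangular projection with standard parallel φ₀ = 42.2° (x = Rλ cos φ₀, y = Rφ), meridians are true-scale (h = 1) and the parallel scale is k = cos φ₀ / cos φ.
k = cos φ₀ / cos φ = 4.28  ⇒  cos φ = cos 42.2° / 4.28 = 0.1731.
φ = arccos(0.1731) ≈ 80.0°.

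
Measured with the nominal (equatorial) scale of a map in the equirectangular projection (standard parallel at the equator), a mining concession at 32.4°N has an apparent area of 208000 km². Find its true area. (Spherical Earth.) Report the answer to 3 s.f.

176000 km²

Plate carrée maps x = Rλ, y = Rφ. The meridian scale is h = 1 and the parallel scale is k = 1/cos φ = sec φ.
Areal scale = h·k = 1 × sec φ; at 32.4°, h = 1.000, k = 1.184, so h·k = 1.184.
True area = apparent / (areal scale) = 208000 / 1.184 ≈ 176000 km².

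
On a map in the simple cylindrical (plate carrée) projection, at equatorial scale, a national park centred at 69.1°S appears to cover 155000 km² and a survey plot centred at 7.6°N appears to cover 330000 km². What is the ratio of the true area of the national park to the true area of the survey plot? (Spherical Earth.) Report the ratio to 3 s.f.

Plate carrée has h = 1 and k = sec φ, giving areal scale sec φ; true area = (apparent area) · cos φ.
True area of national park: 155000 × cos(69.1°) = 155000 × 0.3567 = 55290 km².
True area of survey plot: 330000 × cos(7.6°) = 330000 × 0.9912 = 327100 km².
Ratio = 55290 / 327100 ≈ 0.169.

0.169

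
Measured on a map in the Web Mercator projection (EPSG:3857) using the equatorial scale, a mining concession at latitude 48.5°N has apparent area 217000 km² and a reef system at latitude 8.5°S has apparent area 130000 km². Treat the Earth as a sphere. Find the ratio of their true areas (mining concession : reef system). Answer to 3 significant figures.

On Mercator the areal scale is sec²φ, so true area = apparent × cos²φ.
True area of mining concession: 217000 × cos²(48.5°) = 217000 × 0.4391 = 95280 km².
True area of reef system: 130000 × cos²(8.5°) = 130000 × 0.9782 = 127200 km².
Ratio = 95280 / 127200 ≈ 0.749.

0.749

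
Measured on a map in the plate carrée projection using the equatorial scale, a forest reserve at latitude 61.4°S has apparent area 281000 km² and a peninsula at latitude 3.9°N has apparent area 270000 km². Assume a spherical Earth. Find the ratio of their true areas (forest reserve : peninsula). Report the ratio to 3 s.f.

0.499

On the plate carrée, areal scale = h·k = 1 × sec φ, so true area = apparent × cos φ.
True area of forest reserve: 281000 × cos(61.4°) = 281000 × 0.4787 = 134500 km².
True area of peninsula: 270000 × cos(3.9°) = 270000 × 0.9977 = 269400 km².
Ratio = 134500 / 269400 ≈ 0.499.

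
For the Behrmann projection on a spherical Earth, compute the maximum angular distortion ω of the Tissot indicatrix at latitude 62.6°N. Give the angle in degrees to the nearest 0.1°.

68.1°

Behrmann is a cylindrical equal-area projection with standard parallels at ±30°. For cylindrical equal-area with standard parallel φ₀, h = cos φ / cos φ₀ and k = cos φ₀ / cos φ, so h·k = 1.
At 62.6°: h = 0.5314, k = 1.882; principal scales a = 1.882, b = 0.5314.
sin(ω/2) = (a − b)/(a + b) = 1.350/2.413 = 0.5596, so ω = 2 arcsin(0.5596) ≈ 68.1°.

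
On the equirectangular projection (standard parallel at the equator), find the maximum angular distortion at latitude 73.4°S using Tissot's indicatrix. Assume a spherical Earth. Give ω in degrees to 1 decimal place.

For the equirectangular projection with φ₀ = 0 (plate carrée), h = 1 along meridians and k = sec φ along parallels.
At 73.4°: h = 1.000, k = 3.500; principal scales a = 3.500, b = 1.000.
sin(ω/2) = (a − b)/(a + b) = 2.500/4.500 = 0.5556, so ω = 2 arcsin(0.5556) ≈ 67.5°.

67.5°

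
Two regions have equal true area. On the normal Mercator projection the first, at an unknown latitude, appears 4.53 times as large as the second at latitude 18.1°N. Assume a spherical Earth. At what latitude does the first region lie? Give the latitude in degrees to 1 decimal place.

63.5°

Mercator areal scale is sec²φ, so apparent-area ratio = sec²φ₁ / sec²φ₂ = cos²φ₂ / cos²φ₁.
cos²φ₂ / cos²φ₁ = 4.53  ⇒  cos φ₁ = cos 18.1° / √4.53 = 0.9505/2.128 = 0.4466.
φ₁ = arccos(0.4466) ≈ 63.5°.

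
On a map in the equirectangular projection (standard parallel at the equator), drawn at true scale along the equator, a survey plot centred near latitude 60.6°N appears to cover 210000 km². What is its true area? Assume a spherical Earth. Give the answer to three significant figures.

For the equirectangular projection with φ₀ = 0 (plate carrée), h = 1 along meridians and k = sec φ along parallels.
Areal scale = h·k = 1 × sec φ; at 60.6°, h = 1.000, k = 2.037, so h·k = 2.037.
True area = apparent / (areal scale) = 210000 / 2.037 ≈ 103000 km².

103000 km²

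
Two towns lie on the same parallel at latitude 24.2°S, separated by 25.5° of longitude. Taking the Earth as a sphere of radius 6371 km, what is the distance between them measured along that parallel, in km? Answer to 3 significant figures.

Arc length along a parallel = R cos φ · Δλ (with Δλ in radians).
= 6371 × cos 24.2° × (25.5° × π/180) = 6371 × 0.9121 × 0.4451 ≈ 2590 km.

2590 km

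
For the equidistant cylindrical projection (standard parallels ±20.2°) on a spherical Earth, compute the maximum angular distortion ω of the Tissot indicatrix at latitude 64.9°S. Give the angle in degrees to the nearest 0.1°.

With standard parallel φ₀ = 20.2°, the equirectangular projection gives x = Rλ cos φ₀, y = Rφ, so h = 1 and k = cos 20.2° / cos φ.
At 64.9°: h = 1.000, k = 2.212; principal scales a = 2.212, b = 1.000.
sin(ω/2) = (a − b)/(a + b) = 1.212/3.212 = 0.3774, so ω = 2 arcsin(0.3774) ≈ 44.3°.

44.3°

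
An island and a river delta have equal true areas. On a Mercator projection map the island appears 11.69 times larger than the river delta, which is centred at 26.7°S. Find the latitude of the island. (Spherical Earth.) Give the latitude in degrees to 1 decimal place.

On Mercator, (apparent₁)/(apparent₂) = sec²φ₁ / sec²φ₂ when true areas are equal.
cos²φ₂ / cos²φ₁ = 11.69  ⇒  cos φ₁ = cos 26.7° / √11.69 = 0.8934/3.419 = 0.2613.
φ₁ = arccos(0.2613) ≈ 74.9°.

74.9°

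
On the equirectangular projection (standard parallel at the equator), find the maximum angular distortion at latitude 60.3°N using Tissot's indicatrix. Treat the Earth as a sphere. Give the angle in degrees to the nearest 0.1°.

39.4°

For the equirectangular projection with φ₀ = 0 (plate carrée), h = 1 along meridians and k = sec φ along parallels.
At 60.3°: h = 1.000, k = 2.018; principal scales a = 2.018, b = 1.000.
sin(ω/2) = (a − b)/(a + b) = 1.018/3.018 = 0.3374, so ω = 2 arcsin(0.3374) ≈ 39.4°.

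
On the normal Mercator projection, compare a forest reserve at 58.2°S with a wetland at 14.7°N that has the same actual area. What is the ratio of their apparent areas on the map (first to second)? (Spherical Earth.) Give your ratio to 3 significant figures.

Mercator areal scale is sec²φ.
At 58.2°: sec²(58.2°) = 1/0.5270² = 3.601.
At 14.7°: sec²(14.7°) = 1/0.9673² = 1.069.
Ratio = 3.601/1.069 = cos²(14.7°)/cos²(58.2°) ≈ 3.37.

3.37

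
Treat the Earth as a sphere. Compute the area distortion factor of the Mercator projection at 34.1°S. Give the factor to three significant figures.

For Mercator, h = k = sec φ (a conformal cylindrical projection has a single point scale, 1/cos φ).
Areal scale = k² = sec²φ = 1/cos²(34.1°) = 1/0.8281² = 1.458.

1.46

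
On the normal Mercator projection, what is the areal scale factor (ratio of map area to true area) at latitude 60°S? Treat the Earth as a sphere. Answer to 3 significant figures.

4.00

For Mercator, h = k = sec φ (a conformal cylindrical projection has a single point scale, 1/cos φ).
Areal scale = k² = sec²φ = 1/cos²(60°) = 1/0.5000² = 4.000.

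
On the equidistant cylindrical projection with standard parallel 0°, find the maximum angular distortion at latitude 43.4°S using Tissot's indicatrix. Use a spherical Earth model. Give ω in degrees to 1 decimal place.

For the equirectangular projection with φ₀ = 0 (plate carrée), h = 1 along meridians and k = sec φ along parallels.
At 43.4°: h = 1.000, k = 1.376; principal scales a = 1.376, b = 1.000.
sin(ω/2) = (a − b)/(a + b) = 0.3763/2.376 = 0.1584, so ω = 2 arcsin(0.1584) ≈ 18.2°.

18.2°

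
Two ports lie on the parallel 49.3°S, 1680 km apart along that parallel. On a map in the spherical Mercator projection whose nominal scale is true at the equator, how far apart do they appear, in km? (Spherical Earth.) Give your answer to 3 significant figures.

For Mercator, h = k = sec φ (a conformal cylindrical projection has a single point scale, 1/cos φ).
Along the parallel, k = sec 49.3° = 1/0.6521 = 1.534.
Map distance = 1680 × 1.534 ≈ 2580 km.

2580 km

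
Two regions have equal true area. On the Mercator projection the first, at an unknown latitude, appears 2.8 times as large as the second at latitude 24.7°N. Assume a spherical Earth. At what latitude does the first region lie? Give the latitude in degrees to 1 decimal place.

For equal true areas on Mercator, apparent areas scale as sec²φ, so the ratio is cos²φ₂ / cos²φ₁.
cos²φ₂ / cos²φ₁ = 2.8  ⇒  cos φ₁ = cos 24.7° / √2.8 = 0.9085/1.673 = 0.5429.
φ₁ = arccos(0.5429) ≈ 57.1°.

57.1°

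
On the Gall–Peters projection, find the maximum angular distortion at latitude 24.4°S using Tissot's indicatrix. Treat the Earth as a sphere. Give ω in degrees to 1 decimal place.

28.7°

Gall–Peters is a cylindrical equal-area projection with standard parallels at ±45°. For cylindrical equal-area with standard parallel φ₀, h = cos φ / cos φ₀ and k = cos φ₀ / cos φ, so h·k = 1.
At 24.4°: h = 1.288, k = 0.7765; principal scales a = 1.288, b = 0.7765.
sin(ω/2) = (a − b)/(a + b) = 0.5114/2.064 = 0.2477, so ω = 2 arcsin(0.2477) ≈ 28.7°.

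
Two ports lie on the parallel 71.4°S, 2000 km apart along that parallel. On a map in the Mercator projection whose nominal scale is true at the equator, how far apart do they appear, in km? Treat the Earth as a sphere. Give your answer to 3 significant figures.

Mercator is conformal, so the point scale is isotropic: h = k = sec φ = 1/cos φ.
Along the parallel, k = sec 71.4° = 1/0.3190 = 3.135.
Map distance = 2000 × 3.135 ≈ 6270 km.

6270 km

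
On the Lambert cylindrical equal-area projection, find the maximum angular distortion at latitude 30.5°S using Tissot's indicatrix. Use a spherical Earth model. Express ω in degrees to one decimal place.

The Lambert cylindrical equal-area projection is the cylindrical equal-area projection with its standard parallel at the equator (φ₀ = 0). Cylindrical equal-area (φ₀ = 0°): h = cos φ / cos 0° along meridians, k = cos 0° / cos φ along parallels; h·k = 1.
At 30.5°: h = 0.8616, k = 1.161; principal scales a = 1.161, b = 0.8616.
sin(ω/2) = (a − b)/(a + b) = 0.2990/2.022 = 0.1478, so ω = 2 arcsin(0.1478) ≈ 17.0°.

17.0°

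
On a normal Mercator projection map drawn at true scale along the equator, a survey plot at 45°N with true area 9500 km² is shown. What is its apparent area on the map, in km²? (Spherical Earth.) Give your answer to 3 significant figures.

19000 km²

The Mercator projection is conformal; its linear scale factor is the same in every direction and equals sec φ = 1/cos φ.
Areal scale = k² = sec²φ = 1/cos²(45°) = 1/0.7071² = 2.000.
Apparent area = 9500 × 2.000 ≈ 19000 km².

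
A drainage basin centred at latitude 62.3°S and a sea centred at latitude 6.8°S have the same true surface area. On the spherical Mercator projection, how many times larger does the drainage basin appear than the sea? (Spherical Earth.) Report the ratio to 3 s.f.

4.56

Mercator is conformal with k = sec φ, so areal scale = k² = sec²φ.
At 62.3°: sec²(62.3°) = 1/0.4648² = 4.628.
At 6.8°: sec²(6.8°) = 1/0.9930² = 1.014.
Ratio = 4.628/1.014 = cos²(6.8°)/cos²(62.3°) ≈ 4.56.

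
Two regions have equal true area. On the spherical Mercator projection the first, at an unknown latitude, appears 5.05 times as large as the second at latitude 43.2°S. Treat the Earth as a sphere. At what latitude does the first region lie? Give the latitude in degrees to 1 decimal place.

71.1°

Mercator areal scale is sec²φ, so apparent-area ratio = sec²φ₁ / sec²φ₂ = cos²φ₂ / cos²φ₁.
cos²φ₂ / cos²φ₁ = 5.05  ⇒  cos φ₁ = cos 43.2° / √5.05 = 0.7290/2.247 = 0.3244.
φ₁ = arccos(0.3244) ≈ 71.1°.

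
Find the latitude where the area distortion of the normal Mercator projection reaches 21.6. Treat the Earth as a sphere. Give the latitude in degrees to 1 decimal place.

Mercator areal scale is sec²φ.
sec²φ = 21.6  ⇒  cos²φ = 0.04630  ⇒  cos φ = 0.2152.
φ = arccos(0.2152) ≈ 77.6°.

77.6°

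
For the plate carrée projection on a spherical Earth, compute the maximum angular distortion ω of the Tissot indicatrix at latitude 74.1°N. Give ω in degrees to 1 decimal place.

In the plate carrée (x = Rλ, y = Rφ), meridians are true-scale (h = 1) and parallels are stretched by k = sec φ.
At 74.1°: h = 1.000, k = 3.650; principal scales a = 3.650, b = 1.000.
sin(ω/2) = (a − b)/(a + b) = 2.650/4.650 = 0.5699, so ω = 2 arcsin(0.5699) ≈ 69.5°.

69.5°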